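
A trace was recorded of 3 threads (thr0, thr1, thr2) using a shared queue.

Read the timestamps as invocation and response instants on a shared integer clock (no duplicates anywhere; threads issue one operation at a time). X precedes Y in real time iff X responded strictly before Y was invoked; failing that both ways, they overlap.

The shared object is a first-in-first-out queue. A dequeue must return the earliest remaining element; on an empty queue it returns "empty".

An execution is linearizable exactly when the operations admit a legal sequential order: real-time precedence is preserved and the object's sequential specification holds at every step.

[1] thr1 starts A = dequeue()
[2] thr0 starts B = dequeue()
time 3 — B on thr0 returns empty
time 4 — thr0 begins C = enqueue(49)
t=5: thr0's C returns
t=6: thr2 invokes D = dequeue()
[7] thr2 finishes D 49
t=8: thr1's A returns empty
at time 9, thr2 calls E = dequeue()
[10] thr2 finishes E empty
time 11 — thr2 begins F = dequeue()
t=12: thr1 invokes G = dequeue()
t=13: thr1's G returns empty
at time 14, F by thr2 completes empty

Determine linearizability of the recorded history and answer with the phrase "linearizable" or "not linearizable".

linearizable

witness order: A, B, C, D, E, F, G
after step 1 (A dequeue() → empty): queue <>
after step 2 (B dequeue() → empty): queue <>
after step 3 (C enqueue(49)): queue <49>
after step 4 (D dequeue() → 49): queue <>
after step 5 (E dequeue() → empty): queue <>
after step 6 (F dequeue() → empty): queue <>
after step 7 (G dequeue() → empty): queue <>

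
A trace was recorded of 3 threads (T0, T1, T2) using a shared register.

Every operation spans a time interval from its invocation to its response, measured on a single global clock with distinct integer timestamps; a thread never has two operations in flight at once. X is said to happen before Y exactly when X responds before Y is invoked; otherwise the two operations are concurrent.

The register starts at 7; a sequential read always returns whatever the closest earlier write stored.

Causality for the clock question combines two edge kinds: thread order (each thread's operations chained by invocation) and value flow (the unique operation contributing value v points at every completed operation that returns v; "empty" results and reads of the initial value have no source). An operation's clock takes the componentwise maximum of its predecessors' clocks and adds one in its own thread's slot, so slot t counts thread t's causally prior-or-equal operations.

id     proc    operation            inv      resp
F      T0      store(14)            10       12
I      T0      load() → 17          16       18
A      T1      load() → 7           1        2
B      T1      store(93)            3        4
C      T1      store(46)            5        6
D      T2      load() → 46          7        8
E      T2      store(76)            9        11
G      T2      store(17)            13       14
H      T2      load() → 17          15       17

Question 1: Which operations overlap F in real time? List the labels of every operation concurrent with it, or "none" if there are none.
Answer: E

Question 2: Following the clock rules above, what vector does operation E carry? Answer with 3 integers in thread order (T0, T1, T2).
Answer: (0, 3, 2)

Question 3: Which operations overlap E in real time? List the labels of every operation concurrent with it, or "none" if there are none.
Answer: F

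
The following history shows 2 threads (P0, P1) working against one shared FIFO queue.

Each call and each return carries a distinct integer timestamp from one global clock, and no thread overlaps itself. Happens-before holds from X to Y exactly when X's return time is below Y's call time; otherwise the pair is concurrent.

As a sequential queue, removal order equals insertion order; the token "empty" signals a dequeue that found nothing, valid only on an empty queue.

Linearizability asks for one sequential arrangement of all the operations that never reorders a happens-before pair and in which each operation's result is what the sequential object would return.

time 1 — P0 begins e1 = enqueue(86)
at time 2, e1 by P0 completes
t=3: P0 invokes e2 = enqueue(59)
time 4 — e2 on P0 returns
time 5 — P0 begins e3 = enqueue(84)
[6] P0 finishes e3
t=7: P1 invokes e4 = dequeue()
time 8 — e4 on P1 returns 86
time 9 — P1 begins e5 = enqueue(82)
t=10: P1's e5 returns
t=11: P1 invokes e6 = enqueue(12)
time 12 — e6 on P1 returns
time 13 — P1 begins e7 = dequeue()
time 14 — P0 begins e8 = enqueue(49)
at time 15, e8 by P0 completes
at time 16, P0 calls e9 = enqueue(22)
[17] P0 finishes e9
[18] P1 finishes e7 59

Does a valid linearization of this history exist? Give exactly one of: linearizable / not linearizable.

linearizable

witness order: e1, e2, e3, e4, e5, e6, e7, e8, e9
1. e1 enqueue(86), leaving queue <86>
2. e2 enqueue(59), leaving queue <86,59>
3. e3 enqueue(84), leaving queue <86,59,84>
4. e4 dequeue() → 86, leaving queue <59,84>
5. e5 enqueue(82), leaving queue <59,84,82>
6. e6 enqueue(12), leaving queue <59,84,82,12>
7. e7 dequeue() → 59, leaving queue <84,82,12>
8. e8 enqueue(49), leaving queue <84,82,12,49>
9. e9 enqueue(22), leaving queue <84,82,12,49,22>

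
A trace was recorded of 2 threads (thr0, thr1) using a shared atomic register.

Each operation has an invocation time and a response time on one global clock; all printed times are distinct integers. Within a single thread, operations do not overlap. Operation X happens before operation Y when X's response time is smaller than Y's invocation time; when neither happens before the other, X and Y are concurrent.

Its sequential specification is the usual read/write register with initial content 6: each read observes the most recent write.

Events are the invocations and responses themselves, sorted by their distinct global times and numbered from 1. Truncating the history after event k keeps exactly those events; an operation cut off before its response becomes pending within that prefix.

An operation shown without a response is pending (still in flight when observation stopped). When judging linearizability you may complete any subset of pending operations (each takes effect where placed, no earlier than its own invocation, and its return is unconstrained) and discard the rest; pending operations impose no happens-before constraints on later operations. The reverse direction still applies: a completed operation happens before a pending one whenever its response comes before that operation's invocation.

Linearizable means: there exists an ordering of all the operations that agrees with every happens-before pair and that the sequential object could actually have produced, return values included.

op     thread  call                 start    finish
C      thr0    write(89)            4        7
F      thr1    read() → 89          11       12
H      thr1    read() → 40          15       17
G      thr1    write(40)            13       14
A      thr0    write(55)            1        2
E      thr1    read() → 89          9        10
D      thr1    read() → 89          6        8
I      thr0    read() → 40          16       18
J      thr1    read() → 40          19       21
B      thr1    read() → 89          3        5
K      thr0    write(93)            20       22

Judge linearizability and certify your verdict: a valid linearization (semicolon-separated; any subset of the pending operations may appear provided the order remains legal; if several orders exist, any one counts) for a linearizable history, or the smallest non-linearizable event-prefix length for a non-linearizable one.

linearizable — witness: A; C; B; D; E; F; G; H; I; J; K

step 1: A write(55) — value 55
step 2: C write(89) — value 89
step 3: B read() → 89 — value 89
step 4: D read() → 89 — value 89
step 5: E read() → 89 — value 89
step 6: F read() → 89 — value 89
step 7: G write(40) — value 40
step 8: H read() → 40 — value 40
step 9: I read() → 40 — value 40
step 10: J read() → 40 — value 40
step 11: K write(93) — value 93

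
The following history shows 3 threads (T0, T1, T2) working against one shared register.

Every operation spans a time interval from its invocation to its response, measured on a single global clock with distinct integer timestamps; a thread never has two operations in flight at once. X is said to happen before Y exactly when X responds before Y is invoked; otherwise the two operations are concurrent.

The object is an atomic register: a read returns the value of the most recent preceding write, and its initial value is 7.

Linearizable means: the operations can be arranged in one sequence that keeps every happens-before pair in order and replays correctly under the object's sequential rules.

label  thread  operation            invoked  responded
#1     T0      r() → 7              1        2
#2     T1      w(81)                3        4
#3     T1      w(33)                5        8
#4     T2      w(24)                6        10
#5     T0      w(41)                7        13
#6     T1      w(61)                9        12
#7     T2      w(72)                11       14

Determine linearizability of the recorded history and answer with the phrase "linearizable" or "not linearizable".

linearizable

witness order: #1, #2, #3, #4, #5, #6, #7
1. #1 r() → 7, leaving value 7
2. #2 w(81), leaving value 81
3. #3 w(33), leaving value 33
4. #4 w(24), leaving value 24
5. #5 w(41), leaving value 41
6. #6 w(61), leaving value 61
7. #7 w(72), leaving value 72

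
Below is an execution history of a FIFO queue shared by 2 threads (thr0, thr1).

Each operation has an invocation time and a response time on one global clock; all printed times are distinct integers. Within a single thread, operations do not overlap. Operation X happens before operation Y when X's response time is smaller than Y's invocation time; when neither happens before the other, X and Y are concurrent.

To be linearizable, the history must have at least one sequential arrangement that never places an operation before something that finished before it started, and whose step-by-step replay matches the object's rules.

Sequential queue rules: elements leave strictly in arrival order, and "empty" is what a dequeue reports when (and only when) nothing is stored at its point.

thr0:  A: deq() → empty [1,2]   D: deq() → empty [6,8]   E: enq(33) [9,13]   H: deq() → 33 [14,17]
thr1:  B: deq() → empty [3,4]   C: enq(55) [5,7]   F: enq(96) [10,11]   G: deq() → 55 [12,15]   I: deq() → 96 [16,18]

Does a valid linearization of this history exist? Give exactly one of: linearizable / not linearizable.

one valid linearization: A, B, D, C, E, F, G, H, I
after step 1 (A deq() → empty): queue <>
after step 2 (B deq() → empty): queue <>
after step 3 (D deq() → empty): queue <>
after step 4 (C enq(55)): queue <55>
after step 5 (E enq(33)): queue <55,33>
after step 6 (F enq(96)): queue <55,33,96>
after step 7 (G deq() → 55): queue <33,96>
after step 8 (H deq() → 33): queue <96>
after step 9 (I deq() → 96): queue <>

linearizable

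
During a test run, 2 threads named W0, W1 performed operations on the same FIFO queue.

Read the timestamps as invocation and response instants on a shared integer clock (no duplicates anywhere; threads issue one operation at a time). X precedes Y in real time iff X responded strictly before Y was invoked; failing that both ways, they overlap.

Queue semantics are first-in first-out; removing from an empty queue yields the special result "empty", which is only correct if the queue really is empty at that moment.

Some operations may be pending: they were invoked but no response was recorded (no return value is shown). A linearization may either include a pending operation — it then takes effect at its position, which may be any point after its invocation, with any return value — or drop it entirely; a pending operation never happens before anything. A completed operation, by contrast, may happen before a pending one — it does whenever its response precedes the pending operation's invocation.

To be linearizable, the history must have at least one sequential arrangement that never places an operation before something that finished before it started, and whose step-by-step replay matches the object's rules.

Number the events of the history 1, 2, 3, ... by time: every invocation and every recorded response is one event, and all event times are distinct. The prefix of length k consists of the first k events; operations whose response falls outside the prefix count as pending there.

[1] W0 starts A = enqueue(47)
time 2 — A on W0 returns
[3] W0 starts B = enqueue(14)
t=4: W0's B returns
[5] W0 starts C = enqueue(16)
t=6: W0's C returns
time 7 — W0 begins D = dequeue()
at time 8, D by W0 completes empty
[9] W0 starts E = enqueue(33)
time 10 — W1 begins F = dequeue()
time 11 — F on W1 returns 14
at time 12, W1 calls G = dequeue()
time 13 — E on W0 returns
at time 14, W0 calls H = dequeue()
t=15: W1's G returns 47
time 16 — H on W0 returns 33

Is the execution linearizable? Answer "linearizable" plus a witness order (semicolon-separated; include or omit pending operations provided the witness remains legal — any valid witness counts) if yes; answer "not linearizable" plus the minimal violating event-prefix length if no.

the violation lands at event 8, D's response at time 8: events 1..7 linearize, events 1..8 do not
one real-time candidate order over the 4 completed operations — the FIFO queue replay rejects it
for example A, B, C, D fails at step 4: D dequeue() → empty is not legal there

not linearizable — minimal violating prefix: 8 events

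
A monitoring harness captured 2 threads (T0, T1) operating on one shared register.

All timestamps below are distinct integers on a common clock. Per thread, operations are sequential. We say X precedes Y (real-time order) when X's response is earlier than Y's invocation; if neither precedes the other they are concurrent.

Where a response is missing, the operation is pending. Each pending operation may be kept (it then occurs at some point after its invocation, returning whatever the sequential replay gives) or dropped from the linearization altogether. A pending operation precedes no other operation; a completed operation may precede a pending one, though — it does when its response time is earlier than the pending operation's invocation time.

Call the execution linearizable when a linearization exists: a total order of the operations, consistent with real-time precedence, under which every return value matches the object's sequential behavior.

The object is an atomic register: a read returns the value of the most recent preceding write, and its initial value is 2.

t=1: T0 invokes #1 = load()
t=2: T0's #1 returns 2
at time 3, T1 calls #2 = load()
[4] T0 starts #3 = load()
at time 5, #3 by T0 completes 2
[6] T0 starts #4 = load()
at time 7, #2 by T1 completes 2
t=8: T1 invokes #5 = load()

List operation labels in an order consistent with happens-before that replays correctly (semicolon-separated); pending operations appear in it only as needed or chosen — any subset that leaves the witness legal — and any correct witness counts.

after step 1 (#1 load() → 2): value 2
after step 2 (#2 load() → 2): value 2
after step 3 (#3 load() → 2): value 2

#1; #2; #3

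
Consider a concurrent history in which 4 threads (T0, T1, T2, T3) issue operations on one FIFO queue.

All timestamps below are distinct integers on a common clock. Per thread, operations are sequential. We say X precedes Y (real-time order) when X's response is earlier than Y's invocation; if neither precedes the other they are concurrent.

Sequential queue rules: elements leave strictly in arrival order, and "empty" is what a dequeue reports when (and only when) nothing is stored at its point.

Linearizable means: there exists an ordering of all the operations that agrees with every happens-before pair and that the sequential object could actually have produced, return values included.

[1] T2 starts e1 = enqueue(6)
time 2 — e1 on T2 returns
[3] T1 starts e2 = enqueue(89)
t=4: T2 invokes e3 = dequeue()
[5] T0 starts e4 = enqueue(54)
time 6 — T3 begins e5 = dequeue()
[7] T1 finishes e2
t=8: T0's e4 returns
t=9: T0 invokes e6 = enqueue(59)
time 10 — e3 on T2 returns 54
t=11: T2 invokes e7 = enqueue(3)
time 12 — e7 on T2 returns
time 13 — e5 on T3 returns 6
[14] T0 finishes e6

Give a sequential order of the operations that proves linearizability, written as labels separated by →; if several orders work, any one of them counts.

e1 → e4 → e2 → e5 → e3 → e6 → e7

after step 1 (e1 enqueue(6)): queue <6>
after step 2 (e4 enqueue(54)): queue <6,54>
after step 3 (e2 enqueue(89)): queue <6,54,89>
after step 4 (e5 dequeue() → 6): queue <54,89>
after step 5 (e3 dequeue() → 54): queue <89>
after step 6 (e6 enqueue(59)): queue <89,59>
after step 7 (e7 enqueue(3)): queue <89,59,3>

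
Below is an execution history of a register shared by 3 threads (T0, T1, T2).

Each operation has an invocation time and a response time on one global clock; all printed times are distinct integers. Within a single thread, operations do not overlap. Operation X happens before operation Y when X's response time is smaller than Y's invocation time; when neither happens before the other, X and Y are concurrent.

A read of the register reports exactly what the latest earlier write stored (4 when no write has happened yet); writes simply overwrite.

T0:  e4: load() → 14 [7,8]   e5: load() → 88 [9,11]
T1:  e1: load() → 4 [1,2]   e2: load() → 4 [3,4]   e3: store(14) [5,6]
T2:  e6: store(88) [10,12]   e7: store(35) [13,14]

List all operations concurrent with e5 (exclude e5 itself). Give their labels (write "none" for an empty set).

e5 spans [9,11]: anything still running between times 9 and 11 counts as concurrent
e1 [1,2]: before
e2 [3,4]: before
e3 [5,6]: before
e4 [7,8]: before
e6 [10,12]: concurrent
e7 [13,14]: after

e6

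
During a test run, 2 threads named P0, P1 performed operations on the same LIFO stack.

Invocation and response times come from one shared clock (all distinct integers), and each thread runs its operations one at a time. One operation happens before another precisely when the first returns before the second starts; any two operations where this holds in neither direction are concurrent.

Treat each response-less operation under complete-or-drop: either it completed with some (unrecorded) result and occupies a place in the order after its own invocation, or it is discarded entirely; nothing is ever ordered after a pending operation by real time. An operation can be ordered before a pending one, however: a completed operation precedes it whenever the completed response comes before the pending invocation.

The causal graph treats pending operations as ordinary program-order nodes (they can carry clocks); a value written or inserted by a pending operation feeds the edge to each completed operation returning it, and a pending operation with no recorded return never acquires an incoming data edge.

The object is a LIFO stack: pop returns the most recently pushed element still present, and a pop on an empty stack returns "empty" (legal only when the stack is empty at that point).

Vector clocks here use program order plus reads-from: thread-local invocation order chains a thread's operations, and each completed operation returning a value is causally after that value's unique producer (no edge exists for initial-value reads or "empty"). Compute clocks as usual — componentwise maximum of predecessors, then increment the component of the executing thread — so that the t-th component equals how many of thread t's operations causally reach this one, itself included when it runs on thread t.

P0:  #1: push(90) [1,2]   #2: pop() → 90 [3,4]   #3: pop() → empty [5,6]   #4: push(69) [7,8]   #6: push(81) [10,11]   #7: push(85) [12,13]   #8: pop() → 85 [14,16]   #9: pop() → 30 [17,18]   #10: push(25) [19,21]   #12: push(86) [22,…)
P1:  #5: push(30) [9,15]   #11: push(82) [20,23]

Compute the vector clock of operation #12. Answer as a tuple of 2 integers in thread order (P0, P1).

#5 (invocation 9): nothing precedes it; P1's component alone gives (0, 1)
#1 (invocation 1): nothing precedes it; P0's component alone gives (1, 0)
#11 (invocation 20): componentwise max over VC(#5)=(0, 1), +1 at P1, giving (0, 2)
#2 (invocation 3): componentwise max over VC(#1)=(1, 0), +1 at P0, giving (2, 0)
#3 (invocation 5): componentwise max over VC(#2)=(2, 0), +1 at P0, giving (3, 0)
#4 (invocation 7): componentwise max over VC(#3)=(3, 0), +1 at P0, giving (4, 0)
#6 (invocation 10): componentwise max over VC(#4)=(4, 0), +1 at P0, giving (5, 0)
#7 (invocation 12): componentwise max over VC(#6)=(5, 0), +1 at P0, giving (6, 0)
#8 (invocation 14): componentwise max over VC(#7)=(6, 0), +1 at P0, giving (7, 0)
#9 (invocation 17): componentwise max over VC(#5)=(0, 1), VC(#8)=(7, 0), +1 at P0, giving (8, 1)
#10 (invocation 19): componentwise max over VC(#9)=(8, 1), +1 at P0, giving (9, 1)
#12 (invocation 22): componentwise max over VC(#10)=(9, 1), +1 at P0, giving (10, 1)
target: VC(#12) = (10, 1)

(10, 1)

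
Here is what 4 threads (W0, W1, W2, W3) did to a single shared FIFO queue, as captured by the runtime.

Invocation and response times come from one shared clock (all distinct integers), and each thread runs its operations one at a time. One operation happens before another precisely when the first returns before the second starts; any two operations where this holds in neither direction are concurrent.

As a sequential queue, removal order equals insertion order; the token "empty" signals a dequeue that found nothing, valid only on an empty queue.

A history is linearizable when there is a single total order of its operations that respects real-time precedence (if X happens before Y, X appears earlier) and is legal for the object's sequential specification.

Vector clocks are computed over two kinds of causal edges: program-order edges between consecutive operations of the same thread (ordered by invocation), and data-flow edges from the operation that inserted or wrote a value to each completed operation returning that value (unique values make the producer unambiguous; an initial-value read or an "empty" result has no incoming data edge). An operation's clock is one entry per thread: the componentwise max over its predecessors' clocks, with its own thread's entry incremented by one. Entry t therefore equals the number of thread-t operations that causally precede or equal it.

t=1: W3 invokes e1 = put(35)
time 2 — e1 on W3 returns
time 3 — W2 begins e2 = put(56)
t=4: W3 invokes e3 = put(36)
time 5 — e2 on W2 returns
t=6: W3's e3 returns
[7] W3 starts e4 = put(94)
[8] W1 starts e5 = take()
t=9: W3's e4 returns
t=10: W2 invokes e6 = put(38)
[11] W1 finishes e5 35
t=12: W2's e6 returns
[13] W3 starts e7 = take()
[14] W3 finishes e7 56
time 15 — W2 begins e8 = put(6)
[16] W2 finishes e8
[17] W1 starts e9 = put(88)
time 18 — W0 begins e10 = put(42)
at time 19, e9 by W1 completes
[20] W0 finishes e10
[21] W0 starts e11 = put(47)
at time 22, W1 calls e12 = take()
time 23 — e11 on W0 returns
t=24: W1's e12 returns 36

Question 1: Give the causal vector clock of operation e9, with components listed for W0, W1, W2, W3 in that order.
Answer: (0, 2, 0, 1)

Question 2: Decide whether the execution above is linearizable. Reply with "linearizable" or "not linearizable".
linearizable

one valid linearization: e1, e2, e3, e4, e5, e6, e7, e8, e9, e10, e11, e12
1. e1 put(35), leaving queue <35>
2. e2 put(56), leaving queue <35,56>
3. e3 put(36), leaving queue <35,56,36>
4. e4 put(94), leaving queue <35,56,36,94>
5. e5 take() → 35, leaving queue <56,36,94>
6. e6 put(38), leaving queue <56,36,94,38>
7. e7 take() → 56, leaving queue <36,94,38>
8. e8 put(6), leaving queue <36,94,38,6>
9. e9 put(88), leaving queue <36,94,38,6,88>
10. e10 put(42), leaving queue <36,94,38,6,88,42>
11. e11 put(47), leaving queue <36,94,38,6,88,42,47>
12. e12 take() → 36, leaving queue <94,38,6,88,42,47>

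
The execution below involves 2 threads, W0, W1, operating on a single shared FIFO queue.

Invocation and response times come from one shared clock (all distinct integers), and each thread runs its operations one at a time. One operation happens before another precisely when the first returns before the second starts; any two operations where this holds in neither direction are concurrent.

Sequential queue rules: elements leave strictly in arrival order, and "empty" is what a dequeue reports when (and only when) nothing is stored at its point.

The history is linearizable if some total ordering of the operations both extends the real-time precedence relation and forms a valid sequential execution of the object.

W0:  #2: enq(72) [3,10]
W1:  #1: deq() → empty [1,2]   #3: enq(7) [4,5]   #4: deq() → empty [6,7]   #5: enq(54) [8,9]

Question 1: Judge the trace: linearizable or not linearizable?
prefix check: 1..6 passes, 1..7 fails once #4's time-7 response joins
exactly one order of the 3 completed ops respects real time; the FIFO queue replay fails
include/drop combinations of the 1 pending operation (#2) were all tried; none helps
sample order #1, #3, #4 (pending dropped) stalls at step 3 — #4 deq() → empty has no legal effect

not linearizable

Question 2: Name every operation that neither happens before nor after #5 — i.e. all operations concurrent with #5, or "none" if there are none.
overlap test against #5 [8,9]: concurrent iff the interval meets 8..9
#1 [1,2]: before
#2 [3,10]: concurrent
#3 [4,5]: before
#4 [6,7]: before

#2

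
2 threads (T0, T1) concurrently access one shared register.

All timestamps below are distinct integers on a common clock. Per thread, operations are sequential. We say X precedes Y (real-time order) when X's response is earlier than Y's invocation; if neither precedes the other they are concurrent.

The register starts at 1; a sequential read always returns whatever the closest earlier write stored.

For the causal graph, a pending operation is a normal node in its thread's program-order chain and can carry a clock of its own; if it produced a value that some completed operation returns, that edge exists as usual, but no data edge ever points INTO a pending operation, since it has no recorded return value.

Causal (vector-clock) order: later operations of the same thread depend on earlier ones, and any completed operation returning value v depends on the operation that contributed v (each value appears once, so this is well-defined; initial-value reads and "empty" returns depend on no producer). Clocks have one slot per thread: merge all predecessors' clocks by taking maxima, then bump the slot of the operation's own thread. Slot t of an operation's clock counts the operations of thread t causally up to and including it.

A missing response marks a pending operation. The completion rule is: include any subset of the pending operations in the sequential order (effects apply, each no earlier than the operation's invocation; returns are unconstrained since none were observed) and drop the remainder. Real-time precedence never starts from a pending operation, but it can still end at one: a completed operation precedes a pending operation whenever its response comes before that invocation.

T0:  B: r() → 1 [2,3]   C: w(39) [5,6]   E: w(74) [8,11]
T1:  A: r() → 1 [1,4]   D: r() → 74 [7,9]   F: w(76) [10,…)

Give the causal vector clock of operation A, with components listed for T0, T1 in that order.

(0, 1)

VC(A, invoked at 1): no causal predecessors; +1 on T1 → (0, 1)
VC(B, invoked at 2): no causal predecessors; +1 on T0 → (1, 0)
C (invocation 5): componentwise max over VC(B)=(1, 0), +1 at T0, giving (2, 0)
E (invocation 8): componentwise max over VC(C)=(2, 0), +1 at T0, giving (3, 0)
D (invocation 7): componentwise max over VC(A)=(0, 1), VC(E)=(3, 0), +1 at T1, giving (3, 2)
F (invocation 10): componentwise max over VC(D)=(3, 2), +1 at T1, giving (3, 3)
target: VC(A) = (0, 1)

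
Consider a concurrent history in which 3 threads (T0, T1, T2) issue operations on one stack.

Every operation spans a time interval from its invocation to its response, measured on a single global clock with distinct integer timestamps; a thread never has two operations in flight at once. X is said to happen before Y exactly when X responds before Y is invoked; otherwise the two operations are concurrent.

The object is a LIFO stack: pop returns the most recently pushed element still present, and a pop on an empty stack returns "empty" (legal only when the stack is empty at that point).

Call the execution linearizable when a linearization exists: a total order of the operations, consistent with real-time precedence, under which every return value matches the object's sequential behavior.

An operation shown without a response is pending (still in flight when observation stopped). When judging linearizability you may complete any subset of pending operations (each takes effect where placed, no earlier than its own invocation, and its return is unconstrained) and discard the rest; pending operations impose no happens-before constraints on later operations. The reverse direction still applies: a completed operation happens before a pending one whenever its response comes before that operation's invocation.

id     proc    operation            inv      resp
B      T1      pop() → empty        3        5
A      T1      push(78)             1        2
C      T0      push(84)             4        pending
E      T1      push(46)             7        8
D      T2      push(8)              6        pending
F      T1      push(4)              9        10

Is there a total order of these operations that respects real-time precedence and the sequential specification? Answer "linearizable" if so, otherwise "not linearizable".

prefix check: 1..4 passes, 1..5 fails once B's time-5 response joins
exactly one order of the 2 completed ops respects real time; the stack replay fails
include/drop combinations of the 1 pending operation (C) were all tried; none helps
e.g. A, B (pending dropped): illegal at step 2, since B pop() → empty cannot apply there

not linearizable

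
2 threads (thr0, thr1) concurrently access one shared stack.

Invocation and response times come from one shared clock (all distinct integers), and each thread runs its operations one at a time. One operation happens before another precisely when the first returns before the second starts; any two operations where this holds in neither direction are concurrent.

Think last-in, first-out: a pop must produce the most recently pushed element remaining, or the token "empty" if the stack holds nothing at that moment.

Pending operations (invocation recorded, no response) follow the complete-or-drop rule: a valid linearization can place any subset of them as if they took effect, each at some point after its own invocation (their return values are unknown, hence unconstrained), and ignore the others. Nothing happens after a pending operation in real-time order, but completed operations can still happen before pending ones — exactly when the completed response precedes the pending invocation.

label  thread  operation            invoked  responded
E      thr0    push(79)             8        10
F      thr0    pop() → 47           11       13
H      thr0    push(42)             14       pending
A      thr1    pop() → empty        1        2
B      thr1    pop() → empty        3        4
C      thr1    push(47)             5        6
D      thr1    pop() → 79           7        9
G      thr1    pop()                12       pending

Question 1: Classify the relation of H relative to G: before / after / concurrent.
Answer: concurrent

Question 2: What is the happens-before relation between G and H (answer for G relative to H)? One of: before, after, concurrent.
Answer: concurrent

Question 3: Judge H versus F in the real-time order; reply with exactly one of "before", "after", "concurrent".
Answer: after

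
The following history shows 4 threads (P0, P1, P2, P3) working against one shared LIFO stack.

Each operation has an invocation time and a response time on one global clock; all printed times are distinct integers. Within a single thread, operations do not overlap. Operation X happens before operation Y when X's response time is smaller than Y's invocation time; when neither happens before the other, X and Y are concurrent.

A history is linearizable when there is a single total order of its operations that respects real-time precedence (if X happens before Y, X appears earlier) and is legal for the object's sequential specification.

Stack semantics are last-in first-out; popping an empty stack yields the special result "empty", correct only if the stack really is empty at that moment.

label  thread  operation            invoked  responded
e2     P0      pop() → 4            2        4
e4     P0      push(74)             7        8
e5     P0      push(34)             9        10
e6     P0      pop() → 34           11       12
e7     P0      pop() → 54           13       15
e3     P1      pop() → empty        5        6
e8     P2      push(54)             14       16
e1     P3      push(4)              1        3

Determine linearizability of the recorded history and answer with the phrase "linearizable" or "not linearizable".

a witness: e1, e2, e3, e4, e5, e6, e8, e7
after step 1 (e1 push(4)): stack <4>
after step 2 (e2 pop() → 4): stack <>
after step 3 (e3 pop() → empty): stack <>
after step 4 (e4 push(74)): stack <74>
after step 5 (e5 push(34)): stack <74,34>
after step 6 (e6 pop() → 34): stack <74>
after step 7 (e8 push(54)): stack <74,54>
after step 8 (e7 pop() → 54): stack <74>

linearizable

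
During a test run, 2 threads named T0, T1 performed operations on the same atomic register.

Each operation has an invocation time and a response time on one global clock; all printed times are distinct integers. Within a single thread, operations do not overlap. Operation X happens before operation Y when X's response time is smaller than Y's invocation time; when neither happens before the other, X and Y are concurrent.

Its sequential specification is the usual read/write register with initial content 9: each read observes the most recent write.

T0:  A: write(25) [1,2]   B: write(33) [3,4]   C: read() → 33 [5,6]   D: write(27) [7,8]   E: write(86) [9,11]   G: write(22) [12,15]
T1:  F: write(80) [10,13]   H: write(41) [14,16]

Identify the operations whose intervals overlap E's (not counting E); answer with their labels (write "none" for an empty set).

F

E spans [9,11]: anything still running between times 9 and 11 counts as concurrent
A [1,2]: before
B [3,4]: before
C [5,6]: before
D [7,8]: before
F [10,13]: concurrent
G [12,15]: after
H [14,16]: after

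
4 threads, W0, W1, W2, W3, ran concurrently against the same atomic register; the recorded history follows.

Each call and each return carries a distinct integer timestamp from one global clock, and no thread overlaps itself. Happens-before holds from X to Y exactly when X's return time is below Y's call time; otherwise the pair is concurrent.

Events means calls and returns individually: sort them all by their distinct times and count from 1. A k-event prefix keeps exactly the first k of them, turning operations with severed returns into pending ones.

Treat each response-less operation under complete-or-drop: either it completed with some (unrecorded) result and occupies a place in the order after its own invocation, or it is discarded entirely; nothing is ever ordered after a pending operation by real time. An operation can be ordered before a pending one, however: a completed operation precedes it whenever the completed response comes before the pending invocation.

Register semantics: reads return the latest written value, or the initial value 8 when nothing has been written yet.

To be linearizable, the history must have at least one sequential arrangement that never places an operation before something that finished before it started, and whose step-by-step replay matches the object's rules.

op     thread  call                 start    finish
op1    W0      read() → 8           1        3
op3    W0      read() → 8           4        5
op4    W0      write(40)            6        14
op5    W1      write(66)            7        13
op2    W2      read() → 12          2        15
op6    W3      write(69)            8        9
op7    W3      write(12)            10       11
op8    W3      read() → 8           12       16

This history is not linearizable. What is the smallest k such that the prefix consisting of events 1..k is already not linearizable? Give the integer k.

one valid order for events 1..15 is op1, op3, op4, op5, op6, op7, op2:
after step 1 (op1 read() → 8): value 8
after step 2 (op3 read() → 8): value 8
after step 3 (op4 write(40)): value 40
after step 4 (op5 write(66)): value 66
after step 5 (op6 write(69)): value 69
after step 6 (op7 write(12)): value 12
after step 7 (op2 read() → 12): value 12
with event 16 included (op8 responding at time 16), all real-time-consistent orders fail
one such order, op1, op2, op3, op4, op5, op6, op7, op8, breaks at step 2 where op2 read() → 12 is illegal
one such order, op1, op2, op3, op4, op6, op5, op7, op8, breaks at step 2 where op2 read() → 12 is illegal

16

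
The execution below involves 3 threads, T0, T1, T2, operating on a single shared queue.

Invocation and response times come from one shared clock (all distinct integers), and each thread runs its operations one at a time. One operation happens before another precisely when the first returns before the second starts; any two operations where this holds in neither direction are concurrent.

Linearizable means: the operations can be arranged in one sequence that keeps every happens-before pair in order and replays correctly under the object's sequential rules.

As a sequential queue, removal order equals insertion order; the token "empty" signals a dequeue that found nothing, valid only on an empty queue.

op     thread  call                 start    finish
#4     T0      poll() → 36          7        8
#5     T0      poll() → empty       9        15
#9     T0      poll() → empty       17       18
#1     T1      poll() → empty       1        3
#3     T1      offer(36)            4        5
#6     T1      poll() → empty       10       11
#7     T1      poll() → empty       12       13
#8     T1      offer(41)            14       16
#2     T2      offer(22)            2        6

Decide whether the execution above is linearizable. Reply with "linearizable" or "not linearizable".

not linearizable

prefix check: 1..14 passes, 1..15 fails once #5's time-15 response joins
all 9 real-time-respecting orders fail — 7 completed queue operations, no legal replay
no escape via the 1 pending operation (#8): every completion choice fails
e.g. #1, #2, #3, #4, #5, #6, #7 (pending dropped): illegal at step 4, since #4 poll() → 36 cannot apply there
e.g. #1, #2, #3, #4, #6, #5, #7 (pending dropped): illegal at step 4, since #4 poll() → 36 cannot apply there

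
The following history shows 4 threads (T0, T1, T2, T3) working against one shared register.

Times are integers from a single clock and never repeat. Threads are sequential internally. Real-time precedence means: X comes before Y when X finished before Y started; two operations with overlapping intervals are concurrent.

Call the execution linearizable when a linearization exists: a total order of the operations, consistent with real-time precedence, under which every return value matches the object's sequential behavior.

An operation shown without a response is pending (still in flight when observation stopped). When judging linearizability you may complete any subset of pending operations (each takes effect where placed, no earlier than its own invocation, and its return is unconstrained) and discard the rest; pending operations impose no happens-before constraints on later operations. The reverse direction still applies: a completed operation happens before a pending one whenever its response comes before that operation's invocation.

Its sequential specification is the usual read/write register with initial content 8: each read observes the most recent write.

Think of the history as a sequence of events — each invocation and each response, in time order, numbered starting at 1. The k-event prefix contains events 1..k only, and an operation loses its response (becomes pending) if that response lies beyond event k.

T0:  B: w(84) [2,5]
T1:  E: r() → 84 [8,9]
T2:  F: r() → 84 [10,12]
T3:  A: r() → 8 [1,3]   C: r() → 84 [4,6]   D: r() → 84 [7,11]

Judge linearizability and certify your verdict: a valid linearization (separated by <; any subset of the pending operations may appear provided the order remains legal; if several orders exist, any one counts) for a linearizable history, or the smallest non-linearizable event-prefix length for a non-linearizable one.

step 1: A r() → 8 — value 8
step 2: B w(84) — value 84
step 3: C r() → 84 — value 84
step 4: D r() → 84 — value 84
step 5: E r() → 84 — value 84
step 6: F r() → 84 — value 84

linearizable — witness: A < B < C < D < E < F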